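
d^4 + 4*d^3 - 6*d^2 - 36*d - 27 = (d - 3)*(d + 1)*(d + 3)^2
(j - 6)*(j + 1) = j^2 - 5*j - 6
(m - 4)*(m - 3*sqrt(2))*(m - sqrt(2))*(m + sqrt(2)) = m^4 - 3*sqrt(2)*m^3 - 4*m^3 - 2*m^2 + 12*sqrt(2)*m^2 + 8*m + 6*sqrt(2)*m - 24*sqrt(2)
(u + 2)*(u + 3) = u^2 + 5*u + 6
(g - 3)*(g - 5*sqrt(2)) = g^2 - 5*sqrt(2)*g - 3*g + 15*sqrt(2)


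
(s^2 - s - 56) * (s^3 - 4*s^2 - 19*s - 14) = s^5 - 5*s^4 - 71*s^3 + 229*s^2 + 1078*s + 784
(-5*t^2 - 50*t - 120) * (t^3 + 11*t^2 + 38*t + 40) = -5*t^5 - 105*t^4 - 860*t^3 - 3420*t^2 - 6560*t - 4800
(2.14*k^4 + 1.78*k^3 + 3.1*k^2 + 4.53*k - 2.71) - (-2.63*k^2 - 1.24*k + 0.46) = 2.14*k^4 + 1.78*k^3 + 5.73*k^2 + 5.77*k - 3.17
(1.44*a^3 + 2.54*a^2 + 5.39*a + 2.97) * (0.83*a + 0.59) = 1.1952*a^4 + 2.9578*a^3 + 5.9723*a^2 + 5.6452*a + 1.7523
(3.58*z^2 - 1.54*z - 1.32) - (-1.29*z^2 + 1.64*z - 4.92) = 4.87*z^2 - 3.18*z + 3.6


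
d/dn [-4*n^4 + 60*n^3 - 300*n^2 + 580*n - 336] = -16*n^3 + 180*n^2 - 600*n + 580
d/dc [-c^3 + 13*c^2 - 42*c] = -3*c^2 + 26*c - 42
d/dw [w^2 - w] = 2*w - 1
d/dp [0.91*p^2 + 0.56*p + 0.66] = 1.82*p + 0.56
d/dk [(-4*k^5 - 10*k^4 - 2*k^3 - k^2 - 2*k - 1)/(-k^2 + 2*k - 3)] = 2*(6*k^6 - 6*k^5 + k^4 + 56*k^3 + 7*k^2 + 2*k + 4)/(k^4 - 4*k^3 + 10*k^2 - 12*k + 9)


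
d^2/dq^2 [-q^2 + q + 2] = -2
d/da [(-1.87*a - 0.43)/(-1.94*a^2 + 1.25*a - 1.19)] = (-3.6278*a^2 - 1.6684*a + 2.7628)/(3.7636*a^4 - 4.85*a^3 + 6.1797*a^2 - 2.975*a + 1.4161)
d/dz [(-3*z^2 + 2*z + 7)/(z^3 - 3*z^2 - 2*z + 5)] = (3*z^4 - 4*z^3 - 9*z^2 + 12*z + 24)/(z^6 - 6*z^5 + 5*z^4 + 22*z^3 - 26*z^2 - 20*z + 25)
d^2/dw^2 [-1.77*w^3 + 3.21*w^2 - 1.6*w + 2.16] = 6.42 - 10.62*w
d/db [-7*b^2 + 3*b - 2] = 3 - 14*b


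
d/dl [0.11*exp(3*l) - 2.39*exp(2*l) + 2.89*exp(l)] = (0.33*exp(2*l) - 4.78*exp(l) + 2.89)*exp(l)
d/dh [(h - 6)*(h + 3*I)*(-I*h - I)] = -3*I*h^2 + h*(6 + 10*I) - 15 + 6*I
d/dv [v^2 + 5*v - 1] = 2*v + 5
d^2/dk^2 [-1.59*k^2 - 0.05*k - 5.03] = -3.18000000000000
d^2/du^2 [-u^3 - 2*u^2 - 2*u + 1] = -6*u - 4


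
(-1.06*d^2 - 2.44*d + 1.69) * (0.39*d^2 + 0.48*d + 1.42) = -0.4134*d^4 - 1.4604*d^3 - 2.0173*d^2 - 2.6536*d + 2.3998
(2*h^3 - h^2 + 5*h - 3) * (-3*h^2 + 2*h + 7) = -6*h^5 + 7*h^4 - 3*h^3 + 12*h^2 + 29*h - 21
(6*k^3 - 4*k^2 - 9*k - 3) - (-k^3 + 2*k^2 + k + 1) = 7*k^3 - 6*k^2 - 10*k - 4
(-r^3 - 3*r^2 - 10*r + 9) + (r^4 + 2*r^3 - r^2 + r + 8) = r^4 + r^3 - 4*r^2 - 9*r + 17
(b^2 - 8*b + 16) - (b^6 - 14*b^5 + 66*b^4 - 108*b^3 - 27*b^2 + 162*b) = -b^6 + 14*b^5 - 66*b^4 + 108*b^3 + 28*b^2 - 170*b + 16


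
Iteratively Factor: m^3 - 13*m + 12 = (m - 3)*(m^2 + 3*m - 4) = (m - 3)*(m + 4)*(m - 1)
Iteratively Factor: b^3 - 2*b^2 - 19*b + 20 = (b - 1)*(b^2 - b - 20) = (b - 1)*(b + 4)*(b - 5)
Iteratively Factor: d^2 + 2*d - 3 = (d + 3)*(d - 1)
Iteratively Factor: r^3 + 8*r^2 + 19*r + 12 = (r + 3)*(r^2 + 5*r + 4) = (r + 1)*(r + 3)*(r + 4)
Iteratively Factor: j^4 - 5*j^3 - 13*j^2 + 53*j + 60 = (j + 1)*(j^3 - 6*j^2 - 7*j + 60) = (j + 1)*(j + 3)*(j^2 - 9*j + 20) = (j - 5)*(j + 1)*(j + 3)*(j - 4)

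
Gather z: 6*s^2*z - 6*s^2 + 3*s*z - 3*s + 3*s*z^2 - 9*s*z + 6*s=-6*s^2 + 3*s*z^2 + 3*s + z*(6*s^2 - 6*s)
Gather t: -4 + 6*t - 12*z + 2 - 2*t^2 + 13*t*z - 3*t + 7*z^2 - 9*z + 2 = -2*t^2 + t*(13*z + 3) + 7*z^2 - 21*z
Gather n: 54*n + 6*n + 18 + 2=60*n + 20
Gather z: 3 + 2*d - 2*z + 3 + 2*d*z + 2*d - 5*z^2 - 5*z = 4*d - 5*z^2 + z*(2*d - 7) + 6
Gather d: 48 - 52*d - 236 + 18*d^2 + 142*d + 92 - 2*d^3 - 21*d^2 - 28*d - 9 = -2*d^3 - 3*d^2 + 62*d - 105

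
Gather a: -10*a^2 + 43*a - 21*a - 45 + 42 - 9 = -10*a^2 + 22*a - 12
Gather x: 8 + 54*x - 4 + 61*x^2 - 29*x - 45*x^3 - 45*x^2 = -45*x^3 + 16*x^2 + 25*x + 4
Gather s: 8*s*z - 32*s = s*(8*z - 32)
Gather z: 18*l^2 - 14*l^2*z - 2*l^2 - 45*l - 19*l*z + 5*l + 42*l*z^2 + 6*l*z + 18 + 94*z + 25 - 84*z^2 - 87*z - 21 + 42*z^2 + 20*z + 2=16*l^2 - 40*l + z^2*(42*l - 42) + z*(-14*l^2 - 13*l + 27) + 24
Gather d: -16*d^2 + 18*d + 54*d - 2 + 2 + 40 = -16*d^2 + 72*d + 40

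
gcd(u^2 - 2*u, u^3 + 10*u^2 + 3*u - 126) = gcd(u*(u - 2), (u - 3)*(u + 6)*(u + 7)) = 1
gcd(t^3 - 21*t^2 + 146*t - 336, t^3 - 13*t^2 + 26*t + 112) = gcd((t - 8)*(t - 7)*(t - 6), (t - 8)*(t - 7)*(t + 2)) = t^2 - 15*t + 56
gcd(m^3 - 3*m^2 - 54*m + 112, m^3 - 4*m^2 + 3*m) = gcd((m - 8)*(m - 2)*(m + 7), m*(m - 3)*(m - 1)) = 1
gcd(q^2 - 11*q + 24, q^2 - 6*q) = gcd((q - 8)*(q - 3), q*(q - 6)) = 1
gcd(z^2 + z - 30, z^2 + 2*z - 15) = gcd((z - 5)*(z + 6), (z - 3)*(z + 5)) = 1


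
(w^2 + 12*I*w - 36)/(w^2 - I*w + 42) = (w + 6*I)/(w - 7*I)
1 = 1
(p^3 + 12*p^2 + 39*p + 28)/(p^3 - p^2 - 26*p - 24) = (p + 7)/(p - 6)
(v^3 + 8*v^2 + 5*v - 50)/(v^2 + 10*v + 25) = v - 2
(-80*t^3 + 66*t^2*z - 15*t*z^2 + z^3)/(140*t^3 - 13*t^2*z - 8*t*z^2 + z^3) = (16*t^2 - 10*t*z + z^2)/(-28*t^2 - 3*t*z + z^2)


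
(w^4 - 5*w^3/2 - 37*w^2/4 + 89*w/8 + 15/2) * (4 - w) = -w^5 + 13*w^4/2 - 3*w^3/4 - 385*w^2/8 + 37*w + 30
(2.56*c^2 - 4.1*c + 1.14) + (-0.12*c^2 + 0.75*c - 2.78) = 2.44*c^2 - 3.35*c - 1.64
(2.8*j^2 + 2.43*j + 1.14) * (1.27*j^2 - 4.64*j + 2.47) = 3.556*j^4 - 9.9059*j^3 - 2.9114*j^2 + 0.712500000000001*j + 2.8158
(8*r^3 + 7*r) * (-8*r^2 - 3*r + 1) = -64*r^5 - 24*r^4 - 48*r^3 - 21*r^2 + 7*r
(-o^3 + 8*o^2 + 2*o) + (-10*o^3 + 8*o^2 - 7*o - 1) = -11*o^3 + 16*o^2 - 5*o - 1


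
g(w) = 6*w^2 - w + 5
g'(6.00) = 71.00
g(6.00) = 215.00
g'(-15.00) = -181.00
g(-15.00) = 1370.00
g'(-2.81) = -34.72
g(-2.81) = 55.19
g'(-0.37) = -5.44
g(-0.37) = 6.19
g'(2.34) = 27.08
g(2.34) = 35.51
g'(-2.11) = -26.32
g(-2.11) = 33.82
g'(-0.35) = -5.20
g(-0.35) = 6.08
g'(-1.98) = -24.76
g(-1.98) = 30.50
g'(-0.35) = -5.20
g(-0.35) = 6.08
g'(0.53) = 5.36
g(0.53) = 6.16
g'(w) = 12*w - 1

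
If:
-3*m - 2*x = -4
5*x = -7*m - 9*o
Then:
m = 4/3 - 2*x/3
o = -x/27 - 28/27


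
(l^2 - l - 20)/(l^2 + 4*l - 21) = (l^2 - l - 20)/(l^2 + 4*l - 21)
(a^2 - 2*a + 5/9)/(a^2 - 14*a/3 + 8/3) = (9*a^2 - 18*a + 5)/(3*(3*a^2 - 14*a + 8))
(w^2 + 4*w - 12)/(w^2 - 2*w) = (w + 6)/w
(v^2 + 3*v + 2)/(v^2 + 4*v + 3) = (v + 2)/(v + 3)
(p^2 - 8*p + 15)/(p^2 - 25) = (p - 3)/(p + 5)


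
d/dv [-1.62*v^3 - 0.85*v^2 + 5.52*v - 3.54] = -4.86*v^2 - 1.7*v + 5.52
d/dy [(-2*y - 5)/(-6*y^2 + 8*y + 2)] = 3*(-y^2 - 5*y + 3)/(9*y^4 - 24*y^3 + 10*y^2 + 8*y + 1)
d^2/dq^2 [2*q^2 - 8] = 4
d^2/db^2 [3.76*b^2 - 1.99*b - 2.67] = 7.52000000000000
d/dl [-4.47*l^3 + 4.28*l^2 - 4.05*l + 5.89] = -13.41*l^2 + 8.56*l - 4.05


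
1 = 1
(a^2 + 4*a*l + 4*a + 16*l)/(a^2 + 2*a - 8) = (a + 4*l)/(a - 2)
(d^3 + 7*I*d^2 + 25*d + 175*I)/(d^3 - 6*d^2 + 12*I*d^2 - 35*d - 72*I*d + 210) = (d - 5*I)/(d - 6)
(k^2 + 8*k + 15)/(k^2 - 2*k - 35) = (k + 3)/(k - 7)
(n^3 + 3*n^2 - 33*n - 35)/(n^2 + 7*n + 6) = (n^2 + 2*n - 35)/(n + 6)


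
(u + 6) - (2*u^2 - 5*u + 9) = -2*u^2 + 6*u - 3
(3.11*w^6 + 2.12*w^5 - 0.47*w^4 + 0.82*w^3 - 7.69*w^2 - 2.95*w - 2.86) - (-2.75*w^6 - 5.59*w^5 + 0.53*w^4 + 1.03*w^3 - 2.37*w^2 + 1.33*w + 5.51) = 5.86*w^6 + 7.71*w^5 - 1.0*w^4 - 0.21*w^3 - 5.32*w^2 - 4.28*w - 8.37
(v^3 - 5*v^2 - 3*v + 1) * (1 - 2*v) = -2*v^4 + 11*v^3 + v^2 - 5*v + 1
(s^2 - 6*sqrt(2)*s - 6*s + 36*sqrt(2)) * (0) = 0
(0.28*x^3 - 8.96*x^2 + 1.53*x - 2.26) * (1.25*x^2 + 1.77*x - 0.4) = 0.35*x^5 - 10.7044*x^4 - 14.0587*x^3 + 3.4671*x^2 - 4.6122*x + 0.904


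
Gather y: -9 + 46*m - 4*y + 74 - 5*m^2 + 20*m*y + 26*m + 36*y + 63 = -5*m^2 + 72*m + y*(20*m + 32) + 128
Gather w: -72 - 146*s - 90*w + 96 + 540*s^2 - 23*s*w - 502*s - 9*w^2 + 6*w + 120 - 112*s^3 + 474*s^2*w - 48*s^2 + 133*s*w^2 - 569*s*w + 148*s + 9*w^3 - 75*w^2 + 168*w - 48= -112*s^3 + 492*s^2 - 500*s + 9*w^3 + w^2*(133*s - 84) + w*(474*s^2 - 592*s + 84) + 96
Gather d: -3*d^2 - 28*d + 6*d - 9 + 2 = -3*d^2 - 22*d - 7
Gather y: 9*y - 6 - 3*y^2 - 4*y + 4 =-3*y^2 + 5*y - 2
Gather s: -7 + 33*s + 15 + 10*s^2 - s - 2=10*s^2 + 32*s + 6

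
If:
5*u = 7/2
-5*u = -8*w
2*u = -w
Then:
No Solution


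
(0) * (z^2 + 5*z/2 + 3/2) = 0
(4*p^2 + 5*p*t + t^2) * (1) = 4*p^2 + 5*p*t + t^2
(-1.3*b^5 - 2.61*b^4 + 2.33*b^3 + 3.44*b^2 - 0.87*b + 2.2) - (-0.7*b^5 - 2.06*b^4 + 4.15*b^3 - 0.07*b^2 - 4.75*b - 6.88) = -0.6*b^5 - 0.55*b^4 - 1.82*b^3 + 3.51*b^2 + 3.88*b + 9.08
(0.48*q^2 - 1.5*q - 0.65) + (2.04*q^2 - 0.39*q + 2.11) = 2.52*q^2 - 1.89*q + 1.46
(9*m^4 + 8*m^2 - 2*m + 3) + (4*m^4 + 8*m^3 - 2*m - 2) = 13*m^4 + 8*m^3 + 8*m^2 - 4*m + 1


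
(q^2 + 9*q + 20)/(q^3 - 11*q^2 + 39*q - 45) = (q^2 + 9*q + 20)/(q^3 - 11*q^2 + 39*q - 45)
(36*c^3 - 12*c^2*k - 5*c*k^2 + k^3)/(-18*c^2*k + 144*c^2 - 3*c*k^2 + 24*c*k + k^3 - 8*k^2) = (-2*c + k)/(k - 8)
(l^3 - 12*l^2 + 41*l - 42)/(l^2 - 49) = (l^2 - 5*l + 6)/(l + 7)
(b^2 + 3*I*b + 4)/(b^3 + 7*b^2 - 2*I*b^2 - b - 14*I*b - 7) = (b + 4*I)/(b^2 + b*(7 - I) - 7*I)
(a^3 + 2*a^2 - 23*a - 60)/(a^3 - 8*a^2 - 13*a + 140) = (a + 3)/(a - 7)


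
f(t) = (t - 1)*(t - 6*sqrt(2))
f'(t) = 2*t - 6*sqrt(2) - 1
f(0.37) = 5.11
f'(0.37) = -8.75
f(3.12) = -11.37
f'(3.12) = -3.25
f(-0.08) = 9.25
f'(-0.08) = -9.65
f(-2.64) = 40.50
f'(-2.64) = -14.77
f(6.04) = -12.32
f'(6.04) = 2.59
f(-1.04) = 19.43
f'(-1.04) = -11.57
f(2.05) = -6.76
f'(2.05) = -5.39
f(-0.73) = 15.94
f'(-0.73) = -10.95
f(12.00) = 38.66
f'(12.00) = 14.51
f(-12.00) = 266.31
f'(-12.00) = -33.49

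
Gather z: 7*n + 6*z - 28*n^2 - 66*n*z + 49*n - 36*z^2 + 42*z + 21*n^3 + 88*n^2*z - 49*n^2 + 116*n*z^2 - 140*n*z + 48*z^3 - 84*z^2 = 21*n^3 - 77*n^2 + 56*n + 48*z^3 + z^2*(116*n - 120) + z*(88*n^2 - 206*n + 48)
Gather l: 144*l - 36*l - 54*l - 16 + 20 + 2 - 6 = 54*l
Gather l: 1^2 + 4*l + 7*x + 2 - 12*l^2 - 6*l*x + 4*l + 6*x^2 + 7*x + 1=-12*l^2 + l*(8 - 6*x) + 6*x^2 + 14*x + 4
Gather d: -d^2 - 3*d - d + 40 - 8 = -d^2 - 4*d + 32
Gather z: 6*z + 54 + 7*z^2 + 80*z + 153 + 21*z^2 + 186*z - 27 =28*z^2 + 272*z + 180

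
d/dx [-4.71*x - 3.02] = -4.71000000000000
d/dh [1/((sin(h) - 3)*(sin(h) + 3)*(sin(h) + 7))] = (-3*sin(h)^2 - 14*sin(h) + 9)*cos(h)/((sin(h) - 3)^2*(sin(h) + 3)^2*(sin(h) + 7)^2)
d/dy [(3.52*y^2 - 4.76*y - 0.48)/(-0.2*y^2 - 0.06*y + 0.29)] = (-1.1632*y^2 + 1.8496*y - 1.4092)/(0.04*y^4 + 0.024*y^3 - 0.1124*y^2 - 0.0348*y + 0.0841)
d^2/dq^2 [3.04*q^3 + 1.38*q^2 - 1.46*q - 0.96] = 18.24*q + 2.76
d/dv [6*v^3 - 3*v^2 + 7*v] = 18*v^2 - 6*v + 7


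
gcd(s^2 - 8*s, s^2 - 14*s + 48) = s - 8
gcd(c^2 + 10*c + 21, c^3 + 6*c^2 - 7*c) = c + 7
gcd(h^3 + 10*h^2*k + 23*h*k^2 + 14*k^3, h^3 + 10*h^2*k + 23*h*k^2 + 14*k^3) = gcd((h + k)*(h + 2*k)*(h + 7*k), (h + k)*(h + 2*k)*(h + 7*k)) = h^3 + 10*h^2*k + 23*h*k^2 + 14*k^3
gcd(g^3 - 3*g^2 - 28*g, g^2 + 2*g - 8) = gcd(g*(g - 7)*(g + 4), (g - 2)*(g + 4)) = g + 4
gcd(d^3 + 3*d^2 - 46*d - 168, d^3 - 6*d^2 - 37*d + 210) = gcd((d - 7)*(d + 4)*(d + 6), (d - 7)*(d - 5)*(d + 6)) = d^2 - d - 42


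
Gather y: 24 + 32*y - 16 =32*y + 8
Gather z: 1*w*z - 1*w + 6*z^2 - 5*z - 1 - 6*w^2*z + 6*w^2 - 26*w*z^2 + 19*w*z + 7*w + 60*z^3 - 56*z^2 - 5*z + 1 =6*w^2 + 6*w + 60*z^3 + z^2*(-26*w - 50) + z*(-6*w^2 + 20*w - 10)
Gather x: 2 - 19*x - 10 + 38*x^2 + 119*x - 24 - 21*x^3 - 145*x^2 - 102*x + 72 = -21*x^3 - 107*x^2 - 2*x + 40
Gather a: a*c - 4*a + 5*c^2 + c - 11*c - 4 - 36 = a*(c - 4) + 5*c^2 - 10*c - 40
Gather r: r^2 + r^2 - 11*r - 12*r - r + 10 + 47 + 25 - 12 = 2*r^2 - 24*r + 70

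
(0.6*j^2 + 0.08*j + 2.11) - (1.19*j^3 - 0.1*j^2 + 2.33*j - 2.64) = -1.19*j^3 + 0.7*j^2 - 2.25*j + 4.75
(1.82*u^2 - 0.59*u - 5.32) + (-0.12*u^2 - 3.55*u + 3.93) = 1.7*u^2 - 4.14*u - 1.39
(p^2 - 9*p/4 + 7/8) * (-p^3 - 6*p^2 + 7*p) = -p^5 - 15*p^4/4 + 157*p^3/8 - 21*p^2 + 49*p/8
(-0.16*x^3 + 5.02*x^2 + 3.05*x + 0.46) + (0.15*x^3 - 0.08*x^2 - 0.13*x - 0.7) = -0.01*x^3 + 4.94*x^2 + 2.92*x - 0.24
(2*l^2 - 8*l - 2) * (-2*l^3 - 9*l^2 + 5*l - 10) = -4*l^5 - 2*l^4 + 86*l^3 - 42*l^2 + 70*l + 20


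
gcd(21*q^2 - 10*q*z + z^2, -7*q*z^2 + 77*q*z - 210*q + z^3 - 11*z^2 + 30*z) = -7*q + z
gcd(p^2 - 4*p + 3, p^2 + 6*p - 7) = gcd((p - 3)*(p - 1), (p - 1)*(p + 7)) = p - 1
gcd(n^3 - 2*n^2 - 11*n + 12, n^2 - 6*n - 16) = 1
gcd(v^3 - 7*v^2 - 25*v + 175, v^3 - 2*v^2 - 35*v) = v^2 - 2*v - 35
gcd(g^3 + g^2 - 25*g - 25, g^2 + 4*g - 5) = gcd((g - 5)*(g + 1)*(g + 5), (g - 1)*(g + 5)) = g + 5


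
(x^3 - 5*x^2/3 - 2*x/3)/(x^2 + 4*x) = (3*x^2 - 5*x - 2)/(3*(x + 4))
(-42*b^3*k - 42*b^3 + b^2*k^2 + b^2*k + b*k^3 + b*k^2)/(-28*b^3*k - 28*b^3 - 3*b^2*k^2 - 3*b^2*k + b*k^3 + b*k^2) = (42*b^2 - b*k - k^2)/(28*b^2 + 3*b*k - k^2)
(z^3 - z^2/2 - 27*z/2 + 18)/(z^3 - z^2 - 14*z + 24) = (z - 3/2)/(z - 2)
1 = 1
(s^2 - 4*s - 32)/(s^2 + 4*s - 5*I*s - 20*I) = (s - 8)/(s - 5*I)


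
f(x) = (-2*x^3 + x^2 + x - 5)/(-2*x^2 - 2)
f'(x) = 4*x*(-2*x^3 + x^2 + x - 5)/(-2*x^2 - 2)^2 + (-6*x^2 + 2*x + 1)/(-2*x^2 - 2) = (2*x^4 + 7*x^2 - 12*x - 1)/(2*(x^4 + 2*x^2 + 1))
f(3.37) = 2.70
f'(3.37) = 0.97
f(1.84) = 1.39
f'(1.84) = 0.61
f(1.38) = 1.20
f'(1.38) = 0.18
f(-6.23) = -6.42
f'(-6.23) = 1.06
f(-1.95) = -1.22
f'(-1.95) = 1.69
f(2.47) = 1.87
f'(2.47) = 0.86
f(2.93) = 2.28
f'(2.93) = 0.93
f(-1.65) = -0.68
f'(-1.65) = 1.90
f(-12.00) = -12.36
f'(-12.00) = 1.01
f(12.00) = 11.40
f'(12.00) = 1.01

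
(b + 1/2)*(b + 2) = b^2 + 5*b/2 + 1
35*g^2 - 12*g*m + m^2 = (-7*g + m)*(-5*g + m)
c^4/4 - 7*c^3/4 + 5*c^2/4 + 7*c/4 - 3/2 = (c/4 + 1/4)*(c - 6)*(c - 1)^2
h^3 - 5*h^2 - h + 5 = (h - 5)*(h - 1)*(h + 1)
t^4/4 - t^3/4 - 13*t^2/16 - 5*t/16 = t*(t/4 + 1/4)*(t - 5/2)*(t + 1/2)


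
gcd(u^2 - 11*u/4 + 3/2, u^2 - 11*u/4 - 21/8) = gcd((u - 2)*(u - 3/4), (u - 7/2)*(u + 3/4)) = 1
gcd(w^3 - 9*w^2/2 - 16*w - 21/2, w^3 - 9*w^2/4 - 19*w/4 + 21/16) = w + 3/2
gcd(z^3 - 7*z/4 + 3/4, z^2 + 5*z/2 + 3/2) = z + 3/2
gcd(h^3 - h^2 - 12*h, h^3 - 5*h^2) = h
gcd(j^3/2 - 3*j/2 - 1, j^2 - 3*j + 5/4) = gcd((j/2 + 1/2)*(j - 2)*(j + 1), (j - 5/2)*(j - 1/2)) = 1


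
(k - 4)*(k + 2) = k^2 - 2*k - 8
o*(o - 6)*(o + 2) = o^3 - 4*o^2 - 12*o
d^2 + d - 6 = (d - 2)*(d + 3)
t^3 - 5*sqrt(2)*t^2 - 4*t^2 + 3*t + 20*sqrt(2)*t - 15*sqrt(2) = (t - 3)*(t - 1)*(t - 5*sqrt(2))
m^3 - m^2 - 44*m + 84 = (m - 6)*(m - 2)*(m + 7)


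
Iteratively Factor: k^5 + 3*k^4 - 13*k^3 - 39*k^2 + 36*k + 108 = (k + 3)*(k^4 - 13*k^2 + 36) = (k - 3)*(k + 3)*(k^3 + 3*k^2 - 4*k - 12) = (k - 3)*(k + 2)*(k + 3)*(k^2 + k - 6) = (k - 3)*(k + 2)*(k + 3)^2*(k - 2)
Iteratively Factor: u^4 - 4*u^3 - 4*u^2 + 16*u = (u - 4)*(u^3 - 4*u) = (u - 4)*(u + 2)*(u^2 - 2*u) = u*(u - 4)*(u + 2)*(u - 2)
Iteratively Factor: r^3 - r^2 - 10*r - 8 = (r + 2)*(r^2 - 3*r - 4) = (r + 1)*(r + 2)*(r - 4)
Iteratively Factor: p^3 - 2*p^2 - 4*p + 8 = (p + 2)*(p^2 - 4*p + 4) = (p - 2)*(p + 2)*(p - 2)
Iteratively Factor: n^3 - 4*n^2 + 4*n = (n - 2)*(n^2 - 2*n) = (n - 2)^2*(n)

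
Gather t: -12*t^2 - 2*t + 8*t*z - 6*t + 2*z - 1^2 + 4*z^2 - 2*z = -12*t^2 + t*(8*z - 8) + 4*z^2 - 1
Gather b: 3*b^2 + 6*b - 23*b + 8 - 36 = 3*b^2 - 17*b - 28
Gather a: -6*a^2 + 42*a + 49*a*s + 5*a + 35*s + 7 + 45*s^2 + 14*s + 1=-6*a^2 + a*(49*s + 47) + 45*s^2 + 49*s + 8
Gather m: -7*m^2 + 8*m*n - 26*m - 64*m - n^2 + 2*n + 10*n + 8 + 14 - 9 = -7*m^2 + m*(8*n - 90) - n^2 + 12*n + 13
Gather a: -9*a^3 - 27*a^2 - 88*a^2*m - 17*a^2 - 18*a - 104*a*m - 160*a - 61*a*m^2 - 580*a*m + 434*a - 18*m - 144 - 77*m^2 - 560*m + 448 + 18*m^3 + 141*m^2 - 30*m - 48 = -9*a^3 + a^2*(-88*m - 44) + a*(-61*m^2 - 684*m + 256) + 18*m^3 + 64*m^2 - 608*m + 256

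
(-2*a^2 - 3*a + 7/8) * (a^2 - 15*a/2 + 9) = -2*a^4 + 12*a^3 + 43*a^2/8 - 537*a/16 + 63/8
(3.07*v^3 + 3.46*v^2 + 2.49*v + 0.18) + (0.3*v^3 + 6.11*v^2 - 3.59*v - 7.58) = 3.37*v^3 + 9.57*v^2 - 1.1*v - 7.4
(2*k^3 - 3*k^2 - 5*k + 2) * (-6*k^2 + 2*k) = -12*k^5 + 22*k^4 + 24*k^3 - 22*k^2 + 4*k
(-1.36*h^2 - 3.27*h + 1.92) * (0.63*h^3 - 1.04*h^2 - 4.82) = -0.8568*h^5 - 0.6457*h^4 + 4.6104*h^3 + 4.5584*h^2 + 15.7614*h - 9.2544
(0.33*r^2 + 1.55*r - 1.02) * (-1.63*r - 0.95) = -0.5379*r^3 - 2.84*r^2 + 0.1901*r + 0.969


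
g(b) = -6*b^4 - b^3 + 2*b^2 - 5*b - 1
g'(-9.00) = 17212.00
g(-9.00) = -38431.00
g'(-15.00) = 80260.00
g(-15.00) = -299851.00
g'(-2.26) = 247.67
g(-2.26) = -124.47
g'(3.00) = -668.00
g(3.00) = -511.00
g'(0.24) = -4.54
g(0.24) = -2.12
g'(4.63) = -2432.86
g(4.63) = -2837.77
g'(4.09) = -1680.85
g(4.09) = -1735.39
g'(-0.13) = -5.52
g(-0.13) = -0.32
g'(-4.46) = 2046.68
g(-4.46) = -2224.25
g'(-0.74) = 0.12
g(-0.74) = 2.40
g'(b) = -24*b^3 - 3*b^2 + 4*b - 5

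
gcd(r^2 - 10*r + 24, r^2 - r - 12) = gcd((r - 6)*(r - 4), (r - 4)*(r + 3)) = r - 4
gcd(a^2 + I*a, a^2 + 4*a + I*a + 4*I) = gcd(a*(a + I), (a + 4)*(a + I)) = a + I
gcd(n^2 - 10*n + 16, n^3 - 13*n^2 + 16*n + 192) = n - 8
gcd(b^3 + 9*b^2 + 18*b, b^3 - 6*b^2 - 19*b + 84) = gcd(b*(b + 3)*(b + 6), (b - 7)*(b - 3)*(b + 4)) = 1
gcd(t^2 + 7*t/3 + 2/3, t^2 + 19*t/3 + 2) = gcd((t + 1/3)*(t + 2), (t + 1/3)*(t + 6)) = t + 1/3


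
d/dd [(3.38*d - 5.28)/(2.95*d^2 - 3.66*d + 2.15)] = (-9.971*d^2 + 31.152*d - 12.0578)/(8.7025*d^4 - 21.594*d^3 + 26.0806*d^2 - 15.738*d + 4.6225)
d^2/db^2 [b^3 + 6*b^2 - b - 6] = 6*b + 12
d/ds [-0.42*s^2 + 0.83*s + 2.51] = 0.83 - 0.84*s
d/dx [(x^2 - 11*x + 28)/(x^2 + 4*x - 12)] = 5*(3*x^2 - 16*x + 4)/(x^4 + 8*x^3 - 8*x^2 - 96*x + 144)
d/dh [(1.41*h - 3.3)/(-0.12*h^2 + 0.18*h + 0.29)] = (0.1692*h^2 - 0.792*h + 1.0029)/(0.0144*h^4 - 0.0432*h^3 - 0.0372*h^2 + 0.1044*h + 0.0841)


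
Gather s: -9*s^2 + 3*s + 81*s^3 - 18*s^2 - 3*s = 81*s^3 - 27*s^2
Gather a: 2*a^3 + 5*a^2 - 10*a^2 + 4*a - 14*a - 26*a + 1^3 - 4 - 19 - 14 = 2*a^3 - 5*a^2 - 36*a - 36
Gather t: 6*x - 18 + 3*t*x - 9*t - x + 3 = t*(3*x - 9) + 5*x - 15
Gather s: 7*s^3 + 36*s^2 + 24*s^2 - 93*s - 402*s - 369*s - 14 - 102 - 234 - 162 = 7*s^3 + 60*s^2 - 864*s - 512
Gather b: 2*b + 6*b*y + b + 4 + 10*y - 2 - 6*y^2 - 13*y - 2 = b*(6*y + 3) - 6*y^2 - 3*y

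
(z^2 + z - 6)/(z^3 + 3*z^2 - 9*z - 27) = (z - 2)/(z^2 - 9)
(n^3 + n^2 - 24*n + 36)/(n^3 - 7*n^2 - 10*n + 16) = (n^3 + n^2 - 24*n + 36)/(n^3 - 7*n^2 - 10*n + 16)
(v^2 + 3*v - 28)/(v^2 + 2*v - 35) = (v - 4)/(v - 5)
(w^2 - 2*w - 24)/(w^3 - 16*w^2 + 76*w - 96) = (w + 4)/(w^2 - 10*w + 16)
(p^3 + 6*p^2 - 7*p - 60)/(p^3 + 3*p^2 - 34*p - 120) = (p - 3)/(p - 6)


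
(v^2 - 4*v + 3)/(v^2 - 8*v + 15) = (v - 1)/(v - 5)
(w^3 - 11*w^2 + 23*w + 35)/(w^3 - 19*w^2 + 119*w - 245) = (w + 1)/(w - 7)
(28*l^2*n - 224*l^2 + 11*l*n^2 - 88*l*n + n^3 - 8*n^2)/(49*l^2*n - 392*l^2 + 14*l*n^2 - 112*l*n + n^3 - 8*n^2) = (4*l + n)/(7*l + n)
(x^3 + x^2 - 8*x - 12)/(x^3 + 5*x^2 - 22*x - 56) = (x^2 - x - 6)/(x^2 + 3*x - 28)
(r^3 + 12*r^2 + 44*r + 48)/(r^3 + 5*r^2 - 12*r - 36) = (r + 4)/(r - 3)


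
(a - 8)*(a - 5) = a^2 - 13*a + 40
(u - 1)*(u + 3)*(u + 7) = u^3 + 9*u^2 + 11*u - 21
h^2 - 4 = (h - 2)*(h + 2)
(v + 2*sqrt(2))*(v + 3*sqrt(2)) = v^2 + 5*sqrt(2)*v + 12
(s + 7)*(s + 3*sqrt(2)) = s^2 + 3*sqrt(2)*s + 7*s + 21*sqrt(2)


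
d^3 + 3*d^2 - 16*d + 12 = (d - 2)*(d - 1)*(d + 6)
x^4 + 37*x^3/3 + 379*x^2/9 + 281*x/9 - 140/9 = (x - 1/3)*(x + 5/3)*(x + 4)*(x + 7)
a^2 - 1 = (a - 1)*(a + 1)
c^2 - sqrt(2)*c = c*(c - sqrt(2))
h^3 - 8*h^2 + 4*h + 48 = (h - 6)*(h - 4)*(h + 2)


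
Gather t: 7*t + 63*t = 70*t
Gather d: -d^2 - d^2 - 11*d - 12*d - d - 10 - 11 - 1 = -2*d^2 - 24*d - 22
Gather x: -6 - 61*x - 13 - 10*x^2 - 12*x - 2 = -10*x^2 - 73*x - 21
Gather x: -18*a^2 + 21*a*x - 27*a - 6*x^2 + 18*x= -18*a^2 - 27*a - 6*x^2 + x*(21*a + 18)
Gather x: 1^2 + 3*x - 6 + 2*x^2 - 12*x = 2*x^2 - 9*x - 5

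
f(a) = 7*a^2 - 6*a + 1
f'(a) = 14*a - 6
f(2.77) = 38.09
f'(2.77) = 32.78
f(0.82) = 0.79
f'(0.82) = 5.48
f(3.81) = 79.75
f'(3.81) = 47.34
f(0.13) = 0.34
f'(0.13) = -4.18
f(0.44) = -0.28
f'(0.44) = 0.16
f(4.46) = 113.48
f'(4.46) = 56.44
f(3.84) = 81.18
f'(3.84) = 47.76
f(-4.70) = 183.83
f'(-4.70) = -71.80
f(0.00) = 1.00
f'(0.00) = -6.00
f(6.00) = 217.00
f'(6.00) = 78.00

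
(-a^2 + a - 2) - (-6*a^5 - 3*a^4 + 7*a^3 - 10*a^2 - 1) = 6*a^5 + 3*a^4 - 7*a^3 + 9*a^2 + a - 1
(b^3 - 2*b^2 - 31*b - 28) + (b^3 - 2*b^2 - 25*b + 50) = 2*b^3 - 4*b^2 - 56*b + 22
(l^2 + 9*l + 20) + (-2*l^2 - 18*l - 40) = -l^2 - 9*l - 20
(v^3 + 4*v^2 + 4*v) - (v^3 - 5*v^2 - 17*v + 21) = 9*v^2 + 21*v - 21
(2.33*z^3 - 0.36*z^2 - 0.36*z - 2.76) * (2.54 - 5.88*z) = -13.7004*z^4 + 8.035*z^3 + 1.2024*z^2 + 15.3144*z - 7.0104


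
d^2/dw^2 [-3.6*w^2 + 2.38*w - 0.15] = -7.20000000000000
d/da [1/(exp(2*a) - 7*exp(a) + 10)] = (7 - 2*exp(a))*exp(a)/(exp(2*a) - 7*exp(a) + 10)^2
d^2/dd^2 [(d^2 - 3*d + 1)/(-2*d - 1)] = -22/(8*d^3 + 12*d^2 + 6*d + 1)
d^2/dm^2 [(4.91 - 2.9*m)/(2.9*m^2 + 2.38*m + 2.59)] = (-(2.9*m - 4.91)*(5.8*m + 2.38)*(11.6*m + 4.76) + (50.46*m - 14.674)*(2.9*m^2 + 2.38*m + 2.59))/(2.9*m^2 + 2.38*m + 2.59)^3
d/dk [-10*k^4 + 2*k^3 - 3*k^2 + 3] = 2*k*(-20*k^2 + 3*k - 3)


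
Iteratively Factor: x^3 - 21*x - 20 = (x + 4)*(x^2 - 4*x - 5) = (x + 1)*(x + 4)*(x - 5)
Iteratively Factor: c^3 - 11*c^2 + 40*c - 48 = (c - 3)*(c^2 - 8*c + 16) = (c - 4)*(c - 3)*(c - 4)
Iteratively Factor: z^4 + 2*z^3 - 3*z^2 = (z - 1)*(z^3 + 3*z^2) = (z - 1)*(z + 3)*(z^2) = z*(z - 1)*(z + 3)*(z)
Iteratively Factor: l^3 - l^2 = (l - 1)*(l^2) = l*(l - 1)*(l)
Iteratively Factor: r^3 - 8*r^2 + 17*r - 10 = (r - 1)*(r^2 - 7*r + 10) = (r - 5)*(r - 1)*(r - 2)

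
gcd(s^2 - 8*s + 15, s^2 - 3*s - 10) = s - 5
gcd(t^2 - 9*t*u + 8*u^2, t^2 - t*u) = t - u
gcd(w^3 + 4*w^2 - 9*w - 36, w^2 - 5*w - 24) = w + 3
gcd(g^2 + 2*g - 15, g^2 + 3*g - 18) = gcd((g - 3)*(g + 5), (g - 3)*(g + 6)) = g - 3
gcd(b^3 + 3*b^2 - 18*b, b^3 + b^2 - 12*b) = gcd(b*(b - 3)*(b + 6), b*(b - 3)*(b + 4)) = b^2 - 3*b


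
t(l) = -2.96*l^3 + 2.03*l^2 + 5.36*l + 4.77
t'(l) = -8.88*l^2 + 4.06*l + 5.36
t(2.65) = -21.85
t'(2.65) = -46.24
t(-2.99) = 86.02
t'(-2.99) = -86.17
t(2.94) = -37.15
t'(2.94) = -59.46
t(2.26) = -6.92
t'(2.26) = -30.82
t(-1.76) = 17.76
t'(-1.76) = -29.29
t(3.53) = -81.22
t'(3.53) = -90.96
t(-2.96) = 83.46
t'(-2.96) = -84.46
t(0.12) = 5.44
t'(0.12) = 5.72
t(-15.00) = 10371.12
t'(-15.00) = -2053.54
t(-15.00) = 10371.12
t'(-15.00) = -2053.54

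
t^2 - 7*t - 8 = (t - 8)*(t + 1)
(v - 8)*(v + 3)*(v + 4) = v^3 - v^2 - 44*v - 96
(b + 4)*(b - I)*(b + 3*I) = b^3 + 4*b^2 + 2*I*b^2 + 3*b + 8*I*b + 12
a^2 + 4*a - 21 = (a - 3)*(a + 7)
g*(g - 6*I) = g^2 - 6*I*g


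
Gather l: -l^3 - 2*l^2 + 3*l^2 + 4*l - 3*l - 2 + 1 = -l^3 + l^2 + l - 1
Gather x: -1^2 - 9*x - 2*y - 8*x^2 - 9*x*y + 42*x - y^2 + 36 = -8*x^2 + x*(33 - 9*y) - y^2 - 2*y + 35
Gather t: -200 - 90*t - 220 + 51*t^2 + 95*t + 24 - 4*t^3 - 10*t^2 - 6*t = -4*t^3 + 41*t^2 - t - 396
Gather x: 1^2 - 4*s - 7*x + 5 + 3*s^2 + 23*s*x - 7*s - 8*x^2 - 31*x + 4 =3*s^2 - 11*s - 8*x^2 + x*(23*s - 38) + 10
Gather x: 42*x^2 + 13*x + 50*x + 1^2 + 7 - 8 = 42*x^2 + 63*x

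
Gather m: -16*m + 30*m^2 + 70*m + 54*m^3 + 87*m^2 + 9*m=54*m^3 + 117*m^2 + 63*m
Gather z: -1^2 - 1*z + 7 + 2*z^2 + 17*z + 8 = 2*z^2 + 16*z + 14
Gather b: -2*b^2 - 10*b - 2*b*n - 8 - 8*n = -2*b^2 + b*(-2*n - 10) - 8*n - 8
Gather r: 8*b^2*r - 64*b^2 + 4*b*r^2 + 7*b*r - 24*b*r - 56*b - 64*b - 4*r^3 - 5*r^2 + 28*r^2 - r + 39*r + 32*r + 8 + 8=-64*b^2 - 120*b - 4*r^3 + r^2*(4*b + 23) + r*(8*b^2 - 17*b + 70) + 16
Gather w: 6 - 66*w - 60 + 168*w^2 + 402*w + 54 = 168*w^2 + 336*w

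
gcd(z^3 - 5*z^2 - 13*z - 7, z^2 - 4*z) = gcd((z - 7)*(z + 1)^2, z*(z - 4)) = 1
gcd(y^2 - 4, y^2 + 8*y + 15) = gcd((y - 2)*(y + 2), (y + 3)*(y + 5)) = 1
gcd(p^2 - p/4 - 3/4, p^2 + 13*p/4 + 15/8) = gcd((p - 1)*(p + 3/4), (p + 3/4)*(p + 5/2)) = p + 3/4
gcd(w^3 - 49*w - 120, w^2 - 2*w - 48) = w - 8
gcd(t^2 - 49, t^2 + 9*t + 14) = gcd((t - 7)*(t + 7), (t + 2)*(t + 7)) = t + 7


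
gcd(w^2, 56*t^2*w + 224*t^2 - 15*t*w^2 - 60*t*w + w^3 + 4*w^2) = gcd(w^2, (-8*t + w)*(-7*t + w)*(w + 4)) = 1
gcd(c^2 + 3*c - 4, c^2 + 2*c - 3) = c - 1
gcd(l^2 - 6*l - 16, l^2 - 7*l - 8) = l - 8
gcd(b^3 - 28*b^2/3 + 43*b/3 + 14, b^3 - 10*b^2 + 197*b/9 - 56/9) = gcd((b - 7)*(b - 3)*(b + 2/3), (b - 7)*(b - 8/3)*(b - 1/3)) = b - 7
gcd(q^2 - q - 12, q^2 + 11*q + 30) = 1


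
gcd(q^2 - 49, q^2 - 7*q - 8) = 1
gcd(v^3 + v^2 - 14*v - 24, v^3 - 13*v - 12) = v^2 - v - 12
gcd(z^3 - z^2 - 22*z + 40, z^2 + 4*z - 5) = z + 5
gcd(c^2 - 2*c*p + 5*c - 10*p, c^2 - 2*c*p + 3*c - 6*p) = -c + 2*p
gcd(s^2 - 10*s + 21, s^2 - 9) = s - 3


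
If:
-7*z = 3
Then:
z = -3/7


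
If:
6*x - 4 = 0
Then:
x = 2/3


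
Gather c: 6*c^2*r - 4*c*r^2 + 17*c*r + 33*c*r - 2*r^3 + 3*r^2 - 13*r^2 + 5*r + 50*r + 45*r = 6*c^2*r + c*(-4*r^2 + 50*r) - 2*r^3 - 10*r^2 + 100*r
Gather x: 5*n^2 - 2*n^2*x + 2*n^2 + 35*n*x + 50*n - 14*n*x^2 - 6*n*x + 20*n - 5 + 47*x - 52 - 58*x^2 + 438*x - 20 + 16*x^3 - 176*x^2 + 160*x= 7*n^2 + 70*n + 16*x^3 + x^2*(-14*n - 234) + x*(-2*n^2 + 29*n + 645) - 77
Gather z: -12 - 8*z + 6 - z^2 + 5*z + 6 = -z^2 - 3*z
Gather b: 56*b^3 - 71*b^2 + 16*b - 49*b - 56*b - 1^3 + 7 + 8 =56*b^3 - 71*b^2 - 89*b + 14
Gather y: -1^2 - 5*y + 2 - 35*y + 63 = 64 - 40*y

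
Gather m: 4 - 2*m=4 - 2*m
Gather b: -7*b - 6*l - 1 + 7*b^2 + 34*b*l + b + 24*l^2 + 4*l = 7*b^2 + b*(34*l - 6) + 24*l^2 - 2*l - 1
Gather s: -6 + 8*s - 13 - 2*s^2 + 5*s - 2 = -2*s^2 + 13*s - 21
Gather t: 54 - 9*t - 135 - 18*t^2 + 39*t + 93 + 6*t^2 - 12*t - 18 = -12*t^2 + 18*t - 6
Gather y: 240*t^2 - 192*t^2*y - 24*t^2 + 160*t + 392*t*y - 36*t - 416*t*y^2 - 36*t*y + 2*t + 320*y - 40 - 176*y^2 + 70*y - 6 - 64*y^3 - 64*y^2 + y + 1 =216*t^2 + 126*t - 64*y^3 + y^2*(-416*t - 240) + y*(-192*t^2 + 356*t + 391) - 45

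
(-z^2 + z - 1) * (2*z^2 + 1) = -2*z^4 + 2*z^3 - 3*z^2 + z - 1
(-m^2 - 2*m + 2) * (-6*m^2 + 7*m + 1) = 6*m^4 + 5*m^3 - 27*m^2 + 12*m + 2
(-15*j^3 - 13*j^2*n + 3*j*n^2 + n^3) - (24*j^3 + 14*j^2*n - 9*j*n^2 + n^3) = -39*j^3 - 27*j^2*n + 12*j*n^2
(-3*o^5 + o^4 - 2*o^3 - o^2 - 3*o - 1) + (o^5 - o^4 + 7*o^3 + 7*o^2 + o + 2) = -2*o^5 + 5*o^3 + 6*o^2 - 2*o + 1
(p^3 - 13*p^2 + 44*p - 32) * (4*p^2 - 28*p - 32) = 4*p^5 - 80*p^4 + 508*p^3 - 944*p^2 - 512*p + 1024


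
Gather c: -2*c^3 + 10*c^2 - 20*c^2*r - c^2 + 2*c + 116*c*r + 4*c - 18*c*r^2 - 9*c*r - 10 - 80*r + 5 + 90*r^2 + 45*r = -2*c^3 + c^2*(9 - 20*r) + c*(-18*r^2 + 107*r + 6) + 90*r^2 - 35*r - 5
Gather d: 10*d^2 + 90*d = 10*d^2 + 90*d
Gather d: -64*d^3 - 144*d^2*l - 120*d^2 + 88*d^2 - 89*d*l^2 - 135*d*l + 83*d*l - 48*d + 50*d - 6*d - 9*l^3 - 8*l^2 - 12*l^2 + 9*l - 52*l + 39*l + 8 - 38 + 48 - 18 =-64*d^3 + d^2*(-144*l - 32) + d*(-89*l^2 - 52*l - 4) - 9*l^3 - 20*l^2 - 4*l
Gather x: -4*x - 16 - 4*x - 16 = -8*x - 32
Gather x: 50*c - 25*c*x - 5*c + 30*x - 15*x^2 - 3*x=45*c - 15*x^2 + x*(27 - 25*c)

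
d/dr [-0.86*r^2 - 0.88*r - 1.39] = -1.72*r - 0.88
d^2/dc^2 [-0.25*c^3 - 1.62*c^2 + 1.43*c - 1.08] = -1.5*c - 3.24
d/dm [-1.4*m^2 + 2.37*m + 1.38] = 2.37 - 2.8*m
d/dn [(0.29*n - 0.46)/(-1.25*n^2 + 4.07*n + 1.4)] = (0.3625*n^2 - 1.15*n + 2.2782)/(1.5625*n^4 - 10.175*n^3 + 13.0649*n^2 + 11.396*n + 1.96)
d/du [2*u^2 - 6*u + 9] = 4*u - 6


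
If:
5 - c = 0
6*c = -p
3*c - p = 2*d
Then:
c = 5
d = 45/2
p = -30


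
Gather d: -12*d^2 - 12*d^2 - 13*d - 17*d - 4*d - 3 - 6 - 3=-24*d^2 - 34*d - 12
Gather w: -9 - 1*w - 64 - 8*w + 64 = -9*w - 9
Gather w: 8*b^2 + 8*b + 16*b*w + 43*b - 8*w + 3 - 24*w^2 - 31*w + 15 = 8*b^2 + 51*b - 24*w^2 + w*(16*b - 39) + 18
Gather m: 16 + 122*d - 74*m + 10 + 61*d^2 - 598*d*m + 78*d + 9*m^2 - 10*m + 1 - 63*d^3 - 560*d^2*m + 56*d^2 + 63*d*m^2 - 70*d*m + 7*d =-63*d^3 + 117*d^2 + 207*d + m^2*(63*d + 9) + m*(-560*d^2 - 668*d - 84) + 27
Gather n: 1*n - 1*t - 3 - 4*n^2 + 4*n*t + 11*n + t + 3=-4*n^2 + n*(4*t + 12)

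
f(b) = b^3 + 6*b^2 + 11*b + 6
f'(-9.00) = 146.00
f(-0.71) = 0.86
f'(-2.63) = 0.19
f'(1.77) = 41.64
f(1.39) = 35.57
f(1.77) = 49.81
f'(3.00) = 74.00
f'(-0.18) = 8.94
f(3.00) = 120.00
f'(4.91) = 142.24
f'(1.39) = 33.48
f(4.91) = 323.03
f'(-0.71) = 3.99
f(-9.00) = -336.00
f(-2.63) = 0.38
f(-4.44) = -12.09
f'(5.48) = 166.85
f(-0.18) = 4.21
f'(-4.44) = 16.86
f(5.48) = 411.03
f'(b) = 3*b^2 + 12*b + 11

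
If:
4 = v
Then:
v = 4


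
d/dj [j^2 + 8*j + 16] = 2*j + 8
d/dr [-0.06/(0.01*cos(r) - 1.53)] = -0.0006*sin(r)/(0.01*cos(r) - 1.53)^2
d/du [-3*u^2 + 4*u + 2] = 4 - 6*u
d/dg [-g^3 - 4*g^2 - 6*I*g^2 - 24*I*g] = -3*g^2 - 4*g*(2 + 3*I) - 24*I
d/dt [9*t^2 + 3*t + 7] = 18*t + 3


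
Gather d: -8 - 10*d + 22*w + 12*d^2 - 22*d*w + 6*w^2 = 12*d^2 + d*(-22*w - 10) + 6*w^2 + 22*w - 8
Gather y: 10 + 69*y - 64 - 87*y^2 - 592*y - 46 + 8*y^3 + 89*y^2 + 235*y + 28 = 8*y^3 + 2*y^2 - 288*y - 72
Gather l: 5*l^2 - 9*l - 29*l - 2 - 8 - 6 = 5*l^2 - 38*l - 16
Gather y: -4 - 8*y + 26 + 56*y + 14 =48*y + 36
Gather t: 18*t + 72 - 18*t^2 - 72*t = -18*t^2 - 54*t + 72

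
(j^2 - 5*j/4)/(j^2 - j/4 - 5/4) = j/(j + 1)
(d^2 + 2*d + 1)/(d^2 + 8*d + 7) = (d + 1)/(d + 7)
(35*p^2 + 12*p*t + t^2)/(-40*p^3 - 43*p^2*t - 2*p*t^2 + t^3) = (-7*p - t)/(8*p^2 + 7*p*t - t^2)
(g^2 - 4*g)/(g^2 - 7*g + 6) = g*(g - 4)/(g^2 - 7*g + 6)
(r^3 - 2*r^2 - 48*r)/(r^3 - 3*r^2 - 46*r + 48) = r/(r - 1)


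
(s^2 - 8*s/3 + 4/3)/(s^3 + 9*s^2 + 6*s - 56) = (s - 2/3)/(s^2 + 11*s + 28)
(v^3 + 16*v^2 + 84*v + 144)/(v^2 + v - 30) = (v^2 + 10*v + 24)/(v - 5)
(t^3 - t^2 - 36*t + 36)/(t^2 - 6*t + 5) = (t^2 - 36)/(t - 5)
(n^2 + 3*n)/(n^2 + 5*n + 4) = n*(n + 3)/(n^2 + 5*n + 4)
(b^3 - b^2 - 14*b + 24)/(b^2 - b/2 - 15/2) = 2*(b^2 + 2*b - 8)/(2*b + 5)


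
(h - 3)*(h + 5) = h^2 + 2*h - 15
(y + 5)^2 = y^2 + 10*y + 25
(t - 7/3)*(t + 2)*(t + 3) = t^3 + 8*t^2/3 - 17*t/3 - 14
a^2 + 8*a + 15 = (a + 3)*(a + 5)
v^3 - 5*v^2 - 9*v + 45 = (v - 5)*(v - 3)*(v + 3)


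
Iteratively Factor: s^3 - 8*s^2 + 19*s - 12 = (s - 4)*(s^2 - 4*s + 3) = (s - 4)*(s - 1)*(s - 3)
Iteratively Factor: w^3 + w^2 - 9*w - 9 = (w + 1)*(w^2 - 9) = (w - 3)*(w + 1)*(w + 3)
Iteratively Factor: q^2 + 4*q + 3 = (q + 3)*(q + 1)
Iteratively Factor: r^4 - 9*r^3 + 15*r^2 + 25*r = (r - 5)*(r^3 - 4*r^2 - 5*r) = (r - 5)^2*(r^2 + r) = (r - 5)^2*(r + 1)*(r)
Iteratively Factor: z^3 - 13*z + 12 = (z - 3)*(z^2 + 3*z - 4) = (z - 3)*(z + 4)*(z - 1)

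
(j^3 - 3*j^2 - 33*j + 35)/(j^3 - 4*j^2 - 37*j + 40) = (j - 7)/(j - 8)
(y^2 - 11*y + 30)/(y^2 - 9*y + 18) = (y - 5)/(y - 3)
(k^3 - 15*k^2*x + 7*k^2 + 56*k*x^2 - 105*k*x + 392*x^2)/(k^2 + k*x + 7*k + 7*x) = (k^2 - 15*k*x + 56*x^2)/(k + x)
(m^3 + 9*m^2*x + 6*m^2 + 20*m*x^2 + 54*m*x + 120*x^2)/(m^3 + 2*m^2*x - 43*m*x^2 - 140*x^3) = (-m - 6)/(-m + 7*x)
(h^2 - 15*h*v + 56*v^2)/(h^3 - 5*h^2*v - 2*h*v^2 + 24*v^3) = (h^2 - 15*h*v + 56*v^2)/(h^3 - 5*h^2*v - 2*h*v^2 + 24*v^3)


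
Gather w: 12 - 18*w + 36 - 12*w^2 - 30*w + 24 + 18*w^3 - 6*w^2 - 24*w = 18*w^3 - 18*w^2 - 72*w + 72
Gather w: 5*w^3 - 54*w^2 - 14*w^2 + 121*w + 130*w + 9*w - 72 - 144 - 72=5*w^3 - 68*w^2 + 260*w - 288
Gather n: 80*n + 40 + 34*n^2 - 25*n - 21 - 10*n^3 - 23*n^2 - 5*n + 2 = -10*n^3 + 11*n^2 + 50*n + 21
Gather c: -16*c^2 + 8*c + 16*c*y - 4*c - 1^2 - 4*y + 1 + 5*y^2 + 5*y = -16*c^2 + c*(16*y + 4) + 5*y^2 + y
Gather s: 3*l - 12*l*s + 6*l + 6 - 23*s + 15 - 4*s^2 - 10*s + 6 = 9*l - 4*s^2 + s*(-12*l - 33) + 27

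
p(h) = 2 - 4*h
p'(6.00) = -4.00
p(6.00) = -22.00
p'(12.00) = -4.00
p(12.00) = -46.00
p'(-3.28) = -4.00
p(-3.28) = 15.12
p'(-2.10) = -4.00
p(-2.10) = 10.40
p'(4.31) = -4.00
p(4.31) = -15.24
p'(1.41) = -4.00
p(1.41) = -3.64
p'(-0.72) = -4.00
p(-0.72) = 4.88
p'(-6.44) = -4.00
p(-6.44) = 27.76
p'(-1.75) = -4.00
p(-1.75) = 9.00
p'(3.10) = -4.00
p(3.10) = -10.40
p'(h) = -4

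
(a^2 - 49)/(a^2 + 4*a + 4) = (a^2 - 49)/(a^2 + 4*a + 4)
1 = 1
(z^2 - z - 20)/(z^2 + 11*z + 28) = (z - 5)/(z + 7)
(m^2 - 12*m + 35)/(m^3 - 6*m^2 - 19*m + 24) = (m^2 - 12*m + 35)/(m^3 - 6*m^2 - 19*m + 24)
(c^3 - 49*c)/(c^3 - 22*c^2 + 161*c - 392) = c*(c + 7)/(c^2 - 15*c + 56)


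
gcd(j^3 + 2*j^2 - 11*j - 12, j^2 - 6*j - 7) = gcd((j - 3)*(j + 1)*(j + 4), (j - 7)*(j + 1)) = j + 1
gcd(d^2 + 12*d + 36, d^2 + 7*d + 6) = d + 6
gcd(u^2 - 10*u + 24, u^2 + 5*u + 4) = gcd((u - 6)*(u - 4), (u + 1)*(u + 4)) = 1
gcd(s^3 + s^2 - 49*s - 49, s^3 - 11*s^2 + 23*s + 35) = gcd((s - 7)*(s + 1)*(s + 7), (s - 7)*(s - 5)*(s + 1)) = s^2 - 6*s - 7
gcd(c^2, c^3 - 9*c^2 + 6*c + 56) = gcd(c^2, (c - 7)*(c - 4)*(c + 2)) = 1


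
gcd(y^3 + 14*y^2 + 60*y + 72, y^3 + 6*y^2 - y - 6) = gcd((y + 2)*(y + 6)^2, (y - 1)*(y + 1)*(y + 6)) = y + 6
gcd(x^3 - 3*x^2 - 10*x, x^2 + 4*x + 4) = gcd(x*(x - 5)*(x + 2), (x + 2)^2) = x + 2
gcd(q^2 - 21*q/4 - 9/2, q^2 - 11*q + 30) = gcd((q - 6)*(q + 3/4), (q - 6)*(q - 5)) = q - 6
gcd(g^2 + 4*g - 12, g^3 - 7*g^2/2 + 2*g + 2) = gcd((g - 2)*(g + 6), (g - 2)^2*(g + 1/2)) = g - 2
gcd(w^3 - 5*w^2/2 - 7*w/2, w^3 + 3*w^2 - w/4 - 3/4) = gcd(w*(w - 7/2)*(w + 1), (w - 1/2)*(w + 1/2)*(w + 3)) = 1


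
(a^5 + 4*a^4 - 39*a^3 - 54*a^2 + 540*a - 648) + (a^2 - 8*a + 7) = a^5 + 4*a^4 - 39*a^3 - 53*a^2 + 532*a - 641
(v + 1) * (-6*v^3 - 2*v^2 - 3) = -6*v^4 - 8*v^3 - 2*v^2 - 3*v - 3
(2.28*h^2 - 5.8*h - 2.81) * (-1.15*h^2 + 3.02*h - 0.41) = -2.622*h^4 + 13.5556*h^3 - 15.2193*h^2 - 6.1082*h + 1.1521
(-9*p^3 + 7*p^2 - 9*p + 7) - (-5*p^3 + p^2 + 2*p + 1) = -4*p^3 + 6*p^2 - 11*p + 6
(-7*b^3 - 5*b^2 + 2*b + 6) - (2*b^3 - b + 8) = -9*b^3 - 5*b^2 + 3*b - 2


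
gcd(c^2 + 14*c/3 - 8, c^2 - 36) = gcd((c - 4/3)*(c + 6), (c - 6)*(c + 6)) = c + 6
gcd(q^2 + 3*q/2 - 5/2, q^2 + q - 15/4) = q + 5/2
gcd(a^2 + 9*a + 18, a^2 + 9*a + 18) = a^2 + 9*a + 18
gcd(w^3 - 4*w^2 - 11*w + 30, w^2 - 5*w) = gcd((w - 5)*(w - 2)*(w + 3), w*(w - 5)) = w - 5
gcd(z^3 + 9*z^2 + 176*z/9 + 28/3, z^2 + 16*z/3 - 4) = z + 6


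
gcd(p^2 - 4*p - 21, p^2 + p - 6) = p + 3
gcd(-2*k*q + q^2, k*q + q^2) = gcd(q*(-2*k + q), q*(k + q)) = q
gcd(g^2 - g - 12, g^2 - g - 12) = g^2 - g - 12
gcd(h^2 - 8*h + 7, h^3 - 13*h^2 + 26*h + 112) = h - 7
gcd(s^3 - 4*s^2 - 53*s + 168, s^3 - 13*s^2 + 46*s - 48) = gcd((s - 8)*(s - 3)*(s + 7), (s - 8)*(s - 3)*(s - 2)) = s^2 - 11*s + 24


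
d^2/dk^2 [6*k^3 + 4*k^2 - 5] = 36*k + 8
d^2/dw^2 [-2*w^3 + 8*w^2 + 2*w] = 16 - 12*w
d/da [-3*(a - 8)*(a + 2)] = 18 - 6*a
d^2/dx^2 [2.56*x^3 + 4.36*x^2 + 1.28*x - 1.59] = 15.36*x + 8.72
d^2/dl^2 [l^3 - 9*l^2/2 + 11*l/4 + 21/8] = 6*l - 9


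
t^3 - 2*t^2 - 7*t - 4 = (t - 4)*(t + 1)^2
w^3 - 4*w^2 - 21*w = w*(w - 7)*(w + 3)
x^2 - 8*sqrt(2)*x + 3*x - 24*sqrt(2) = (x + 3)*(x - 8*sqrt(2))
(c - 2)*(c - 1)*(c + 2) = c^3 - c^2 - 4*c + 4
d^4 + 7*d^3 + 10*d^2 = d^2*(d + 2)*(d + 5)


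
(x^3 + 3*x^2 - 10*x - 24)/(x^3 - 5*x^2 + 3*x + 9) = (x^2 + 6*x + 8)/(x^2 - 2*x - 3)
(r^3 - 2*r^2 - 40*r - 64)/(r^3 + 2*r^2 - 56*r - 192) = (r + 2)/(r + 6)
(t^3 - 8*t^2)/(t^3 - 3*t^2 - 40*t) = t/(t + 5)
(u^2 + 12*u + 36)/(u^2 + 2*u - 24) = (u + 6)/(u - 4)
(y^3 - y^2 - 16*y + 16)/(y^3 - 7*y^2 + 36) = (y^3 - y^2 - 16*y + 16)/(y^3 - 7*y^2 + 36)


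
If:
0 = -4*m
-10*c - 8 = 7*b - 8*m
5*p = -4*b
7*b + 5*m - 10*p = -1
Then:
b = -1/15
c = -113/150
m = 0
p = 4/75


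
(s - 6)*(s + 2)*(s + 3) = s^3 - s^2 - 24*s - 36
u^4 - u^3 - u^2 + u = u*(u - 1)^2*(u + 1)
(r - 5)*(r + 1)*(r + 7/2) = r^3 - r^2/2 - 19*r - 35/2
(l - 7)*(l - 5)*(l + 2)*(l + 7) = l^4 - 3*l^3 - 59*l^2 + 147*l + 490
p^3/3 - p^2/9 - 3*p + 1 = (p/3 + 1)*(p - 3)*(p - 1/3)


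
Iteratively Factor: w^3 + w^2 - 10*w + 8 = (w - 1)*(w^2 + 2*w - 8) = (w - 2)*(w - 1)*(w + 4)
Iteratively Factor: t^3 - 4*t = (t)*(t^2 - 4) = t*(t - 2)*(t + 2)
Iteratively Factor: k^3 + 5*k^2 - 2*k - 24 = (k + 3)*(k^2 + 2*k - 8) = (k + 3)*(k + 4)*(k - 2)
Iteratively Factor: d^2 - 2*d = (d - 2)*(d)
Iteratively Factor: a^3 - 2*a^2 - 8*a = (a - 4)*(a^2 + 2*a) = a*(a - 4)*(a + 2)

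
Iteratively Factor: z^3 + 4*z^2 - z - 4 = (z + 1)*(z^2 + 3*z - 4) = (z - 1)*(z + 1)*(z + 4)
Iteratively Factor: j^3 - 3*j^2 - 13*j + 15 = (j - 5)*(j^2 + 2*j - 3) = (j - 5)*(j - 1)*(j + 3)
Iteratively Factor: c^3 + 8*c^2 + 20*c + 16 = (c + 2)*(c^2 + 6*c + 8) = (c + 2)*(c + 4)*(c + 2)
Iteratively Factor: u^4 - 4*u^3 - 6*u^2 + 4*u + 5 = (u + 1)*(u^3 - 5*u^2 - u + 5) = (u - 1)*(u + 1)*(u^2 - 4*u - 5) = (u - 1)*(u + 1)^2*(u - 5)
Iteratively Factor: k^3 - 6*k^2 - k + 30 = (k + 2)*(k^2 - 8*k + 15) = (k - 5)*(k + 2)*(k - 3)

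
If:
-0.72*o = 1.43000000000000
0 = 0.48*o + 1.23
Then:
No Solution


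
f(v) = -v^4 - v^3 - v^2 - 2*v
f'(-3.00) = 85.00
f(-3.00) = -57.00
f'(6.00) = -986.00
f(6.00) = -1560.00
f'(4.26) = -374.20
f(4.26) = -433.31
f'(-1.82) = 15.82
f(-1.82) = -4.62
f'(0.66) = -5.78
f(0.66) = -2.23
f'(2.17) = -61.34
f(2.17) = -41.44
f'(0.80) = -7.57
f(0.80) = -3.16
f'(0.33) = -3.13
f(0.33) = -0.82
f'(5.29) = -688.68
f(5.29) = -969.71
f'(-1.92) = 19.09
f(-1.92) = -6.36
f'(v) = -4*v^3 - 3*v^2 - 2*v - 2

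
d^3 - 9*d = d*(d - 3)*(d + 3)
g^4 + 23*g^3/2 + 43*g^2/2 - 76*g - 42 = (g - 2)*(g + 1/2)*(g + 6)*(g + 7)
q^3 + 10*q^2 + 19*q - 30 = (q - 1)*(q + 5)*(q + 6)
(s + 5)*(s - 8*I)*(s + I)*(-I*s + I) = -I*s^4 - 7*s^3 - 4*I*s^3 - 28*s^2 - 3*I*s^2 + 35*s - 32*I*s + 40*I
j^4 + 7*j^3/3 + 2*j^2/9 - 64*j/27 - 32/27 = (j - 1)*(j + 2/3)*(j + 4/3)^2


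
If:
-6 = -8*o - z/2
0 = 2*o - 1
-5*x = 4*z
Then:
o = 1/2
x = -16/5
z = 4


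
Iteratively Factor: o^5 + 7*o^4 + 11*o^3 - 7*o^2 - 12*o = (o)*(o^4 + 7*o^3 + 11*o^2 - 7*o - 12) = o*(o + 4)*(o^3 + 3*o^2 - o - 3) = o*(o - 1)*(o + 4)*(o^2 + 4*o + 3) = o*(o - 1)*(o + 3)*(o + 4)*(o + 1)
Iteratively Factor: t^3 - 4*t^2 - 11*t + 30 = (t + 3)*(t^2 - 7*t + 10) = (t - 5)*(t + 3)*(t - 2)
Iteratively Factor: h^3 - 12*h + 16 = (h + 4)*(h^2 - 4*h + 4) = (h - 2)*(h + 4)*(h - 2)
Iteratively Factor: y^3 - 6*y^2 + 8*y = (y - 2)*(y^2 - 4*y) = (y - 4)*(y - 2)*(y)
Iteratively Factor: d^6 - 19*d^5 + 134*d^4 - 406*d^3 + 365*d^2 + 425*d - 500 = (d + 1)*(d^5 - 20*d^4 + 154*d^3 - 560*d^2 + 925*d - 500) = (d - 5)*(d + 1)*(d^4 - 15*d^3 + 79*d^2 - 165*d + 100) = (d - 5)*(d - 1)*(d + 1)*(d^3 - 14*d^2 + 65*d - 100) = (d - 5)*(d - 4)*(d - 1)*(d + 1)*(d^2 - 10*d + 25) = (d - 5)^2*(d - 4)*(d - 1)*(d + 1)*(d - 5)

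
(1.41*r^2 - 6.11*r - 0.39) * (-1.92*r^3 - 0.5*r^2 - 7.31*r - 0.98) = -2.7072*r^5 + 11.0262*r^4 - 6.5033*r^3 + 43.4773*r^2 + 8.8387*r + 0.3822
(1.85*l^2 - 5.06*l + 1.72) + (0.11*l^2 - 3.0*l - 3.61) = 1.96*l^2 - 8.06*l - 1.89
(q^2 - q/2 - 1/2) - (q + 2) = q^2 - 3*q/2 - 5/2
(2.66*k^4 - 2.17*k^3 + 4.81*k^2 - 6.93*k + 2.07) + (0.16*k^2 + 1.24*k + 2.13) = 2.66*k^4 - 2.17*k^3 + 4.97*k^2 - 5.69*k + 4.2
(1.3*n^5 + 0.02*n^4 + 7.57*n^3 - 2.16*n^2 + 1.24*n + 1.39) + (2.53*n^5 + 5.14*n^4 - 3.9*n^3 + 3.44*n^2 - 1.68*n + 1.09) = 3.83*n^5 + 5.16*n^4 + 3.67*n^3 + 1.28*n^2 - 0.44*n + 2.48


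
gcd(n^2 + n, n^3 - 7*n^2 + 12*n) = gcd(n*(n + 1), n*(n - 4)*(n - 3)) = n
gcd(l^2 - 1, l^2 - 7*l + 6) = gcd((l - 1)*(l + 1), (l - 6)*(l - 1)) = l - 1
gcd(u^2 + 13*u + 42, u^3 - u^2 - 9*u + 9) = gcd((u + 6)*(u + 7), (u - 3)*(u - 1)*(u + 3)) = 1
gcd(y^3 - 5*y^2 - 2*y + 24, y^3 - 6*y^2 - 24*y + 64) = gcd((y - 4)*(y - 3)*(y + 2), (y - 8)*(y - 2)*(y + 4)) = 1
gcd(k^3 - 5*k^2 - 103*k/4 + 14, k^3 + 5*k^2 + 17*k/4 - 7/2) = k^2 + 3*k - 7/4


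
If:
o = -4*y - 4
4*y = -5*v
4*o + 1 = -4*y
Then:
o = 1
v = 1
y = -5/4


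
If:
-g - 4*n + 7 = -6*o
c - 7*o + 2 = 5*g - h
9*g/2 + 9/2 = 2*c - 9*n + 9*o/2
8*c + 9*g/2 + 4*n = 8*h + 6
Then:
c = 216*o/37 + 6219/296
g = 44*o/37 + 358/37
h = 263*o/37 + 7509/296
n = 89*o/74 - 99/148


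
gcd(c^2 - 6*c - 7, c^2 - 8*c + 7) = c - 7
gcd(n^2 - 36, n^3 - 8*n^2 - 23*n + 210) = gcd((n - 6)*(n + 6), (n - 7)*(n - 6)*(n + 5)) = n - 6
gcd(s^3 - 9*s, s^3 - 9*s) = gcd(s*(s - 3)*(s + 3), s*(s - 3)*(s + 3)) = s^3 - 9*s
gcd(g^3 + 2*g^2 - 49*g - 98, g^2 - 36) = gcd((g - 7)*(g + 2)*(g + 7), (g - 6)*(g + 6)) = 1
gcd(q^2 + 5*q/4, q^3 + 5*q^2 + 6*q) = q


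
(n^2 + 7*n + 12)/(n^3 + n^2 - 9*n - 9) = (n + 4)/(n^2 - 2*n - 3)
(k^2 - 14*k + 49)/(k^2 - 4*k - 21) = (k - 7)/(k + 3)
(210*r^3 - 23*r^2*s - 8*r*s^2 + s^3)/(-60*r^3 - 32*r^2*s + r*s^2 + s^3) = (-7*r + s)/(2*r + s)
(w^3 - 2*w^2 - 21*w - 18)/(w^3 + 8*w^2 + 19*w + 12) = (w - 6)/(w + 4)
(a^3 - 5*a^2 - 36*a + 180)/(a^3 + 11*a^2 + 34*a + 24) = (a^2 - 11*a + 30)/(a^2 + 5*a + 4)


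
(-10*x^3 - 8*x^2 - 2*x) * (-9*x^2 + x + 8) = 90*x^5 + 62*x^4 - 70*x^3 - 66*x^2 - 16*x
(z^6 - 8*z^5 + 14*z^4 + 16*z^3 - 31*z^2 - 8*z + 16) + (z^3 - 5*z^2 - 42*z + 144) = z^6 - 8*z^5 + 14*z^4 + 17*z^3 - 36*z^2 - 50*z + 160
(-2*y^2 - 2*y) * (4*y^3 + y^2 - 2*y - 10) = -8*y^5 - 10*y^4 + 2*y^3 + 24*y^2 + 20*y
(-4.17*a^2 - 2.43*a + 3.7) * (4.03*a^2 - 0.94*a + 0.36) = -16.8051*a^4 - 5.8731*a^3 + 15.694*a^2 - 4.3528*a + 1.332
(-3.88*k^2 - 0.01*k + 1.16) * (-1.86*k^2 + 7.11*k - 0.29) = 7.2168*k^4 - 27.5682*k^3 - 1.1035*k^2 + 8.2505*k - 0.3364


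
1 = 1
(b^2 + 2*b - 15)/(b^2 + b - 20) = (b - 3)/(b - 4)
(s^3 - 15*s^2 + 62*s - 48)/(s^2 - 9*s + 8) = s - 6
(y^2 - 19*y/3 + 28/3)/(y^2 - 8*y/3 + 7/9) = 3*(y - 4)/(3*y - 1)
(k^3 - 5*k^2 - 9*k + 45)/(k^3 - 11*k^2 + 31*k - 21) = (k^2 - 2*k - 15)/(k^2 - 8*k + 7)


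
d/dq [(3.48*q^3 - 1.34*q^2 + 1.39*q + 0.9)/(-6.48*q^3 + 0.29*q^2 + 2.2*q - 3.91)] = (-7.674*q^4 + 33.3264*q^3 - 26.6755*q^2 + 9.9568*q - 7.4149)/(41.9904*q^6 - 3.7584*q^5 - 28.4279*q^4 + 51.9496*q^3 + 2.5722*q^2 - 17.204*q + 15.2881)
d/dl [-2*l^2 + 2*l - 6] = 2 - 4*l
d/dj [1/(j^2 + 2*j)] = 2*(-j - 1)/(j^2*(j + 2)^2)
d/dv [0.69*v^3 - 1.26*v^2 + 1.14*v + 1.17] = 2.07*v^2 - 2.52*v + 1.14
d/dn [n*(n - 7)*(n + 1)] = 3*n^2 - 12*n - 7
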